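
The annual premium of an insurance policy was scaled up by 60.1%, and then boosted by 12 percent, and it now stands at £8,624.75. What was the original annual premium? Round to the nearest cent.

£4,809.91

Undoing the 12% increase: £8,624.75 ÷ 1.12 ≈ £7700.669643.
Undoing the 60.1% increase: £7700.669643 ÷ 1.601 ≈ £4,809.91.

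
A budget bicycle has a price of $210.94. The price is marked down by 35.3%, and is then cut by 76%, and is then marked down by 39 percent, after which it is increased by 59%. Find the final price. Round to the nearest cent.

After the 35.3% decrease: $210.94 × 0.647 = $136.47818.
Apply the 76% decrease: $136.47818 × 0.24 = $32.7547632.
Apply the 39% decrease: $32.7547632 × 0.61 = $19.980405552.
Apply the 59% increase: $19.980405552 × 1.59 = $31.76884482768 ≈ $31.77.

$31.77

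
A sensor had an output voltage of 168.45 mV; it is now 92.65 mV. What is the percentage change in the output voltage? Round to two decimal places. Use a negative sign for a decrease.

Change: 92.65 − 168.45 = -75.80.
Relative to the original: -75.80 ÷ 168.45 ≈ -45.00%.

-45.00%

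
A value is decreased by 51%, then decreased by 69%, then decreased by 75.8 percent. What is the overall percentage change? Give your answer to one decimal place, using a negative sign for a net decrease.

A 51% decrease multiplies by 0.49.
Then a 69% decrease: 0.49 × 0.31 = 0.1519.
Then a 75.8% decrease: 0.1519 × 0.242 = 0.0367598.
Overall factor 0.0367598, i.e. -96.3%.

-96.3%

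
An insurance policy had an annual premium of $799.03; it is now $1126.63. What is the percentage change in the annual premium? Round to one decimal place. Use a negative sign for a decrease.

Change: $1126.63 − $799.03 = $327.60.
Relative to the original: $327.60 ÷ $799.03 ≈ 41.0%.

41.0%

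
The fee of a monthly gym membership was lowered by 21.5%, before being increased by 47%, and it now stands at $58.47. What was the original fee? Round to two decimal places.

The overall multiplier applied was 0.785 × 1.47 = 1.15395.
So the original fee was $58.47 ÷ 1.15395 ≈ $50.67.

$50.67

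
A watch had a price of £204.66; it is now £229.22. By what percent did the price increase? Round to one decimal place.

Change: £229.22 − £204.66 = £24.56.
Relative to the original: £24.56 ÷ £204.66 ≈ 12.0%.
So the price increased by 12.0%.

12.0%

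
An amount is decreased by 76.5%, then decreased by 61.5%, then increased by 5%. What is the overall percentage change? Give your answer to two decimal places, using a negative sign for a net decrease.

A 76.5% decrease multiplies by 0.235.
Then a 61.5% decrease: 0.235 × 0.385 = 0.090475.
Then a 5% increase: 0.090475 × 1.05 = 0.09499875.
Overall factor 0.09499875, i.e. -90.50%.

-90.50%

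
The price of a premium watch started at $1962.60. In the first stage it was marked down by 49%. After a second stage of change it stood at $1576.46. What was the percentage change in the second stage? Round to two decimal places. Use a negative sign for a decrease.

After the first stage: $1962.60 × 0.51 = $1000.926.
Second-stage multiplier: $1576.46 ÷ $1000.926 ≈ 1.575002.
That is a change of 57.50%.

57.50%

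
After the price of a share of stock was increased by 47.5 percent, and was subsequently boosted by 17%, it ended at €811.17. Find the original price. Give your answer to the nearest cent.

The overall multiplier applied was 1.475 × 1.17 = 1.72575.
So the original price was €811.17 ÷ 1.72575 ≈ €470.04.

€470.04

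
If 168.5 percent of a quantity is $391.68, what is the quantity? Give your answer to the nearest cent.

$391.68 ÷ 1.685 ≈ $232.45.

$232.45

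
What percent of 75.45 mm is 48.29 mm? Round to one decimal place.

64.0%

48.29 mm ÷ 75.45 mm ≈ 64.0%.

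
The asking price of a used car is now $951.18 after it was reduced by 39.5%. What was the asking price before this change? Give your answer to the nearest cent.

$1,572.20

The overall multiplier applied was 0.605.
So the original asking price was $951.18 ÷ 0.605 ≈ $1,572.20.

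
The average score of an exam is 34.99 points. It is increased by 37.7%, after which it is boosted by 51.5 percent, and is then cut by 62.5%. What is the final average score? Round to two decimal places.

Each change multiplies by a factor: 1.377 × 1.515 × 0.375 = 0.782308125.
34.99 × 0.782308125 = 27.37296129375 ≈ 27.37.

27.37 points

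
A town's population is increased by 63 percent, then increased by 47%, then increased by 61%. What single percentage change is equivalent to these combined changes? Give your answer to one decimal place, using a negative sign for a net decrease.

285.8%

The combined multiplier is 1.63 × 1.47 × 1.61 = 3.857721.
That corresponds to an increase of 285.8%.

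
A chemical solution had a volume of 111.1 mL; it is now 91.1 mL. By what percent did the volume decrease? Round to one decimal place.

Change: 91.1 − 111.1 = -20.0.
Relative to the original: -20.0 ÷ 111.1 ≈ -18.0%.
So the volume decreased by 18.0%.

18.0%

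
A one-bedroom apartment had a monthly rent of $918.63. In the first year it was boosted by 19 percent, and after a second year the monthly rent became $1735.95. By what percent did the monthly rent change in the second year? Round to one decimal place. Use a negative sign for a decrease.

58.8%

After the first year: $918.63 × 1.19 = $1093.1697.
Second-year multiplier: $1735.95 ÷ $1093.1697 ≈ 1.588.
That is a change of 58.8%.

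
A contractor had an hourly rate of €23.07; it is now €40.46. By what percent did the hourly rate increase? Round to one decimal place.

75.4%

Change: €40.46 − €23.07 = €17.39.
Relative to the original: €17.39 ÷ €23.07 ≈ 75.4%.
So the hourly rate increased by 75.4%.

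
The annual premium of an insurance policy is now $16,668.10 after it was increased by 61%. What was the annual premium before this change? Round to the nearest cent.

The overall multiplier applied was 1.61.
So the original annual premium was $16,668.10 ÷ 1.61 ≈ $10,352.86.

$10,352.86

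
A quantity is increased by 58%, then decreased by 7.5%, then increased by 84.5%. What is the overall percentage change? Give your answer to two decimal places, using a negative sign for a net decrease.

169.65%

A 58% increase multiplies by 1.58.
Then a 7.5% decrease: 1.58 × 0.925 = 1.4615.
Then an 84.5% increase: 1.4615 × 1.845 = 2.6964675.
Overall factor 2.6964675, i.e. 169.65%.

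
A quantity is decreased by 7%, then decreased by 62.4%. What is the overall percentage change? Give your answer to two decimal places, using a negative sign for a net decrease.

-65.03%

The combined multiplier is 0.93 × 0.376 = 0.34968.
That corresponds to a decrease of 65.03%.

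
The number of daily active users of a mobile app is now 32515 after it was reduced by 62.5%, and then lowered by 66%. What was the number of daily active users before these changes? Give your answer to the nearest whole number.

The overall multiplier applied was 0.375 × 0.34 = 0.1275.
So the original number of daily active users was 32515 ÷ 0.1275 ≈ 255020.

255020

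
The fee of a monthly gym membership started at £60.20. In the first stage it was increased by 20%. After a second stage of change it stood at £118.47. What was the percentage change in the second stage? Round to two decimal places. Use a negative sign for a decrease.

64.00%

After the first stage: £60.20 × 1.2 = £72.24.
Second-stage multiplier: £118.47 ÷ £72.24 ≈ 1.63995.
That is a change of 64.00%.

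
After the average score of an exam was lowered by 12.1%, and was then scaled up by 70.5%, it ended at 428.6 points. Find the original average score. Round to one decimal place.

Undoing the 70.5% increase: 428.6 ÷ 1.705 ≈ 251.378299.
Undoing the 12.1% decrease: 251.378299 ÷ 0.879 ≈ 286.0 points.

286.0 points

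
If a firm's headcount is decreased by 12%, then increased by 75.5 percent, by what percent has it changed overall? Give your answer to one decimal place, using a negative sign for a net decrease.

The combined multiplier is 0.88 × 1.755 = 1.5444.
That corresponds to an increase of 54.4%.

54.4%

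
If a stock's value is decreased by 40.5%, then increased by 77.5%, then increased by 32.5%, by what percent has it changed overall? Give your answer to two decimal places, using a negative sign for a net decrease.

39.94%

The combined multiplier is 0.595 × 1.775 × 1.325 = 1.399365625.
That corresponds to an increase of 39.94%.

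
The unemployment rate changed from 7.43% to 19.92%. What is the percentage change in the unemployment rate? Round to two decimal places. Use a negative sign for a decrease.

The change is 19.92 − 7.43 = 12.49 percentage points.
Relative to the original 7.43%, that is 12.49 ÷ 7.43 ≈ 168.10%.

168.10%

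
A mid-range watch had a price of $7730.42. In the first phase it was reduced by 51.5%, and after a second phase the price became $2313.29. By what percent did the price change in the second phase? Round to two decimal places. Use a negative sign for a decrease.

After the first phase: $7730.42 × 0.485 = $3749.2537.
Second-phase multiplier: $2313.29 ÷ $3749.2537 ≈ 0.617.
That is a change of -38.30%.

-38.30%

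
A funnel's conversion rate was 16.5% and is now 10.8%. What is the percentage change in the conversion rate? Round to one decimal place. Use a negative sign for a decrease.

-34.5%

The change is 10.8 − 16.5 = -5.7 percentage points.
Relative to the original 16.5%, that is -5.7 ÷ 16.5 ≈ -34.5%.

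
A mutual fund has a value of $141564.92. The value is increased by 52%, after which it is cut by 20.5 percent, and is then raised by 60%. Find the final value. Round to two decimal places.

$273707.28

52% increase: $141564.92 × 1.52 = $215178.6784.
20.5% decrease: $215178.6784 × 0.795 = $171067.049328.
60% increase: $171067.049328 × 1.6 = $273707.2789248 ≈ $273707.28.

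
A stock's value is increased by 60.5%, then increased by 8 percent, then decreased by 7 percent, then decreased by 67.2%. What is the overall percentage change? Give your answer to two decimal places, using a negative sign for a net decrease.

-47.12%

A 60.5% increase multiplies by 1.605.
Then an 8% increase: 1.605 × 1.08 = 1.7334.
Then a 7% decrease: 1.7334 × 0.93 = 1.612062.
Then a 67.2% decrease: 1.612062 × 0.328 = 0.528756336.
Overall factor 0.528756336, i.e. -47.12%.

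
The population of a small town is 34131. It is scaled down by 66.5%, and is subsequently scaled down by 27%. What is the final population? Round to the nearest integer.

Each change multiplies by a factor: 0.335 × 0.73 = 0.24455.
34131 × 0.24455 = 8346.73605 ≈ 8347.

8347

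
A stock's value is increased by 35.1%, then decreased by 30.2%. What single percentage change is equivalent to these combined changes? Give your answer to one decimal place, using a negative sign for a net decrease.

-5.7%

A 35.1% increase multiplies by 1.351.
Then a 30.2% decrease: 1.351 × 0.698 = 0.942998.
Overall factor 0.942998, i.e. -5.7%.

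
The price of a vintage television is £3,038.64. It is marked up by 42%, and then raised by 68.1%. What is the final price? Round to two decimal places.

£7,253.29

Apply the 42% increase: £3,038.64 × 1.42 = £4314.8688.
Apply the 68.1% increase: £4314.8688 × 1.681 = £7253.2944528 ≈ £7,253.29.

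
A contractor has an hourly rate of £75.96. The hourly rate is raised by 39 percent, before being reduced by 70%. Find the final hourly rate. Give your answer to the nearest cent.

After the 39% increase: £75.96 × 1.39 = £105.5844.
70% decrease: £105.5844 × 0.3 = £31.67532 ≈ £31.68.

£31.68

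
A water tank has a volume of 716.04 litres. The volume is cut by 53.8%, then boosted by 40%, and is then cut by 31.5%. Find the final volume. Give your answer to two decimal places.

Apply the 53.8% decrease: 716.04 × 0.462 = 330.81048.
Apply the 40% increase: 330.81048 × 1.4 = 463.134672.
After the 31.5% decrease: 463.134672 × 0.685 = 317.24725032 ≈ 317.25.

317.25 litres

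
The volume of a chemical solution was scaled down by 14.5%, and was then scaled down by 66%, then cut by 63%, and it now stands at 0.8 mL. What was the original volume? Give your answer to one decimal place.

Undoing the 63% decrease: 0.8 ÷ 0.37 ≈ 2.162162.
Undoing the 66% decrease: 2.162162 ÷ 0.34 = 6.3593.
Undoing the 14.5% decrease: 6.3593 ÷ 0.855 ≈ 7.4 mL.

7.4 mL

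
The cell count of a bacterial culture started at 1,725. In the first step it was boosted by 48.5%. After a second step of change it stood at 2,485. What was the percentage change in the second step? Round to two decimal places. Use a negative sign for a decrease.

After the first step: 1,725 × 1.485 = 2561.625.
Second-step multiplier: 2,485 ÷ 2561.625 ≈ 0.970087.
That is a change of -2.99%.

-2.99%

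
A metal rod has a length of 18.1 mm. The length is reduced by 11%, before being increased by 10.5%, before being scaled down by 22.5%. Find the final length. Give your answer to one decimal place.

13.8 mm

After the 11% decrease: 18.1 × 0.89 = 16.109.
10.5% increase: 16.109 × 1.105 = 17.800445.
Apply the 22.5% decrease: 17.800445 × 0.775 = 13.795344875 ≈ 13.8.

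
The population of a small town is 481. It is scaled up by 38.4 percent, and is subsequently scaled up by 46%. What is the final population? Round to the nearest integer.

38.4% increase: 481 × 1.384 = 665.704.
Apply the 46% increase: 665.704 × 1.46 = 971.92784 ≈ 972.

972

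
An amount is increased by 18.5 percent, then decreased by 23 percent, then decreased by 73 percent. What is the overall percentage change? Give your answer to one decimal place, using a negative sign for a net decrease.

The combined multiplier is 1.185 × 0.77 × 0.27 = 0.2463615.
That corresponds to a decrease of 75.4%.

-75.4%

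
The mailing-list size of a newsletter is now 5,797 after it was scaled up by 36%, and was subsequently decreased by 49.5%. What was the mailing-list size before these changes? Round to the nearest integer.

8,441

Undoing the 49.5% decrease: 5,797 ÷ 0.505 ≈ 11479.207921.
Undoing the 36% increase: 11479.207921 ÷ 1.36 ≈ 8,441.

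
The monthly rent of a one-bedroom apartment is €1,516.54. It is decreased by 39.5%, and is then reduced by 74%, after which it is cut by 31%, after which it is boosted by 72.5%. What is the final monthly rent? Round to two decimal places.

Apply the 39.5% decrease: €1,516.54 × 0.605 = €917.5067.
74% decrease: €917.5067 × 0.26 = €238.551742.
31% decrease: €238.551742 × 0.69 = €164.60070198.
72.5% increase: €164.60070198 × 1.725 = €283.9362109155 ≈ €283.94.

€283.94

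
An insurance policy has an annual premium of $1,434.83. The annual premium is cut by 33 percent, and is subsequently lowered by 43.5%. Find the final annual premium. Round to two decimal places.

Each change multiplies by a factor: 0.67 × 0.565 = 0.37855.
$1,434.83 × 0.37855 = $543.1548965 ≈ $543.15.

$543.15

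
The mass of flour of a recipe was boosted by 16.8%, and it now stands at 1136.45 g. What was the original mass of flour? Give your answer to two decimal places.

972.99 g

The overall multiplier applied was 1.168.
So the original mass of flour was 1136.45 ÷ 1.168 ≈ 972.99 g.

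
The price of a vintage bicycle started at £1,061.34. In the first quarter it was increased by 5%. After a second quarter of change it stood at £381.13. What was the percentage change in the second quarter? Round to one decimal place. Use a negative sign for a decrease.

-65.8%

After the first quarter: £1,061.34 × 1.05 = £1114.407.
Second-quarter multiplier: £381.13 ÷ £1114.407 ≈ 0.342.
That is a change of -65.8%.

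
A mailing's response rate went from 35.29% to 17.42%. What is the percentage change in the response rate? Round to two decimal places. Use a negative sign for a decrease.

-50.64%

The change is 17.42 − 35.29 = -17.87 percentage points.
Relative to the original 35.29%, that is -17.87 ÷ 35.29 ≈ -50.64%.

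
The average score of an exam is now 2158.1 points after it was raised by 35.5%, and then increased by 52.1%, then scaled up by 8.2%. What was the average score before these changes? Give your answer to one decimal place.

Undoing the 8.2% increase: 2158.1 ÷ 1.082 ≈ 1994.547135.
Undoing the 52.1% increase: 1994.547135 ÷ 1.521 ≈ 1311.339339.
Undoing the 35.5% increase: 1311.339339 ÷ 1.355 ≈ 967.8 points.

967.8 points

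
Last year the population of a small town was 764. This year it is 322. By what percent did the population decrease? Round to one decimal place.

57.9%

Change: 322 − 764 = -442.
Relative to the original: -442 ÷ 764 ≈ -57.9%.
So the population decreased by 57.9%.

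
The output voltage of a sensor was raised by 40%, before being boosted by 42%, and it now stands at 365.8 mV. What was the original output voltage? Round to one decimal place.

184.0 mV

The overall multiplier applied was 1.4 × 1.42 = 1.988.
So the original output voltage was 365.8 ÷ 1.988 ≈ 184.0 mV.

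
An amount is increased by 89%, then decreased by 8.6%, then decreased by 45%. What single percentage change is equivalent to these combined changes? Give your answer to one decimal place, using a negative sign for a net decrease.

-5.0%

The combined multiplier is 1.89 × 0.914 × 0.55 = 0.950103.
That corresponds to a decrease of 5.0%.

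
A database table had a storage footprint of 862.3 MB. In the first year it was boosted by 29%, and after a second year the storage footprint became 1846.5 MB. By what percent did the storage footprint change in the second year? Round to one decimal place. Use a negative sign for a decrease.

After the first year: 862.3 × 1.29 = 1112.367.
Second-year multiplier: 1846.5 ÷ 1112.367 ≈ 1.65997.
That is a change of 66.0%.

66.0%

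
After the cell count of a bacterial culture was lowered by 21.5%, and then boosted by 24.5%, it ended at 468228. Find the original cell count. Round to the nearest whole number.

The overall multiplier applied was 0.785 × 1.245 = 0.977325.
So the original cell count was 468228 ÷ 0.977325 ≈ 479091.

479091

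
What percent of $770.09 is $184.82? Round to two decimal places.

$184.82 ÷ $770.09 ≈ 24.00%.

24.00%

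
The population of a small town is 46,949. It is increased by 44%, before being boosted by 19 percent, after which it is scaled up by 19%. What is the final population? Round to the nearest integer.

Apply the 44% increase: 46,949 × 1.44 = 67606.56.
After the 19% increase: 67606.56 × 1.19 = 80451.8064.
Apply the 19% increase: 80451.8064 × 1.19 = 95737.649616 ≈ 95,738.

95,738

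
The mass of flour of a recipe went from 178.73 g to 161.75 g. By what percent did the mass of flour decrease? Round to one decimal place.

9.5%

Change: 161.75 − 178.73 = -16.98.
Relative to the original: -16.98 ÷ 178.73 ≈ -9.5%.
So the mass of flour decreased by 9.5%.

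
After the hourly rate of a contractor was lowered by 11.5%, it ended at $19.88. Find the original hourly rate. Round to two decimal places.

The overall multiplier applied was 0.885.
So the original hourly rate was $19.88 ÷ 0.885 ≈ $22.46.

$22.46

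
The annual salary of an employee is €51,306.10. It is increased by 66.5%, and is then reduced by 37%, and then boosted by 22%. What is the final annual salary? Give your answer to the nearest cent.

€65,657.39

Apply the 66.5% increase: €51,306.10 × 1.665 = €85424.6565.
After the 37% decrease: €85424.6565 × 0.63 = €53817.533595.
Apply the 22% increase: €53817.533595 × 1.22 = €65657.3909859 ≈ €65,657.39.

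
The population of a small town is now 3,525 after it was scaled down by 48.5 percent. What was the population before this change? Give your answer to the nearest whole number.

The overall multiplier applied was 0.515.
So the original population was 3,525 ÷ 0.515 ≈ 6,845.

6,845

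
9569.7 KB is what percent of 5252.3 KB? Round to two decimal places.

182.20%

9569.7 KB ÷ 5252.3 KB ≈ 182.20%.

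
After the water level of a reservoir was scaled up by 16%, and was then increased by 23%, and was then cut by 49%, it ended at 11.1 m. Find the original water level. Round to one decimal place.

Undoing the 49% decrease: 11.1 ÷ 0.51 ≈ 21.764706.
Undoing the 23% increase: 21.764706 ÷ 1.23 ≈ 17.694883.
Undoing the 16% increase: 17.694883 ÷ 1.16 ≈ 15.3 m.

15.3 m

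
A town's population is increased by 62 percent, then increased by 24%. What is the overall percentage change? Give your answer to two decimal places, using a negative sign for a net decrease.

100.88%

The combined multiplier is 1.62 × 1.24 = 2.0088.
That corresponds to an increase of 100.88%.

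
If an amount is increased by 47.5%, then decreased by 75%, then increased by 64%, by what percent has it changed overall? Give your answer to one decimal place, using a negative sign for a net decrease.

The combined multiplier is 1.475 × 0.25 × 1.64 = 0.60475.
That corresponds to a decrease of 39.5%.

-39.5%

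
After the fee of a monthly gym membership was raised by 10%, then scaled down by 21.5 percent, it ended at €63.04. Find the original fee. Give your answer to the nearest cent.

€73.01

Undoing the 21.5% decrease: €63.04 ÷ 0.785 ≈ €80.305732.
Undoing the 10% increase: €80.305732 ÷ 1.1 ≈ €73.01.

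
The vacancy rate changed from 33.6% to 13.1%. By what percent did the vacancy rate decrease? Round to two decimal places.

61.01%

The change is 13.1 − 33.6 = -20.5 percentage points.
Relative to the original 33.6%, that is -20.5 ÷ 33.6 ≈ -61.01%.
So the vacancy rate fell by 61.01%.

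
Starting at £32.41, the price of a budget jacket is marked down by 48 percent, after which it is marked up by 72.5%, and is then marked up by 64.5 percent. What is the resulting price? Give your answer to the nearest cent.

Each change multiplies by a factor: 0.52 × 1.725 × 1.645 = 1.475565.
£32.41 × 1.475565 = £47.82306165 ≈ £47.82.

£47.82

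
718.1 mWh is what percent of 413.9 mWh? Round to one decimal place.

718.1 mWh ÷ 413.9 mWh ≈ 173.5%.

173.5%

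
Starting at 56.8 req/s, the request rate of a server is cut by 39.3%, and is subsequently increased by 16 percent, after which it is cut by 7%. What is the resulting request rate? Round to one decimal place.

After the 39.3% decrease: 56.8 × 0.607 = 34.4776.
16% increase: 34.4776 × 1.16 = 39.994016.
7% decrease: 39.994016 × 0.93 = 37.19443488 ≈ 37.2.

37.2 req/s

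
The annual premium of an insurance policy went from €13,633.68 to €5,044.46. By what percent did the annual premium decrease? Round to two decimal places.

63.00%

Change: €5,044.46 − €13,633.68 = -€8,589.22.
Relative to the original: -€8,589.22 ÷ €13,633.68 ≈ -63.00%.
So the annual premium decreased by 63.00%.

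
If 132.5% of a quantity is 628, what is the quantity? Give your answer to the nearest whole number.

474

628 ÷ 1.325 ≈ 474.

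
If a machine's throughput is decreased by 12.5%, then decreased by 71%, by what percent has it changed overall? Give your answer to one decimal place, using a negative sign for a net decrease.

-74.6%

The combined multiplier is 0.875 × 0.29 = 0.25375.
That corresponds to a decrease of 74.6%.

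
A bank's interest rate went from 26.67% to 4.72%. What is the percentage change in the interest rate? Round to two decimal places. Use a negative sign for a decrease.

The change is 4.72 − 26.67 = -21.95 percentage points.
Relative to the original 26.67%, that is -21.95 ÷ 26.67 ≈ -82.30%.

-82.30%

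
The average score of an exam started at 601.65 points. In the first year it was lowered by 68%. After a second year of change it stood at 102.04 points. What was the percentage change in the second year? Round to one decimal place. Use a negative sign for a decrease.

-47.0%

After the first year: 601.65 × 0.32 = 192.528.
Second-year multiplier: 102.04 ÷ 192.528 ≈ 0.53.
That is a change of -47.0%.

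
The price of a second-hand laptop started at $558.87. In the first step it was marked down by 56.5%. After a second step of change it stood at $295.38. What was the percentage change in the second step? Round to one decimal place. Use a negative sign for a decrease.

After the first step: $558.87 × 0.435 = $243.10845.
Second-step multiplier: $295.38 ÷ $243.10845 ≈ 1.21501.
That is a change of 21.5%.

21.5%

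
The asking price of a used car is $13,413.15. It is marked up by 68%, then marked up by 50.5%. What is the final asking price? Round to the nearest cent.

$33,913.81

Each change multiplies by a factor: 1.68 × 1.505 = 2.5284.
$13,413.15 × 2.5284 = $33913.80846 ≈ $33,913.81.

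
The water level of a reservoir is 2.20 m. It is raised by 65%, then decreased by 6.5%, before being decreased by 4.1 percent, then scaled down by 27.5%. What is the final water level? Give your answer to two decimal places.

2.36 m

Each change multiplies by a factor: 1.65 × 0.935 × 0.959 × 0.725 = 1.07263550625.
2.20 × 1.07263550625 = 2.35979811375 ≈ 2.36.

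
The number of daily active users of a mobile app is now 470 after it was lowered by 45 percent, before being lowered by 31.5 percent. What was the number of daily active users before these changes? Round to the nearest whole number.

Undoing the 31.5% decrease: 470 ÷ 0.685 ≈ 686.131387.
Undoing the 45% decrease: 686.131387 ÷ 0.55 ≈ 1,248.

1,248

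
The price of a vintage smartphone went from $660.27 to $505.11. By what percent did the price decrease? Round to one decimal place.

23.5%

Change: $505.11 − $660.27 = -$155.16.
Relative to the original: -$155.16 ÷ $660.27 ≈ -23.5%.
So the price decreased by 23.5%.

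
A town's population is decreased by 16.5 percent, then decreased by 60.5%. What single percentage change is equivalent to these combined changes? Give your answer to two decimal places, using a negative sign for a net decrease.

The combined multiplier is 0.835 × 0.395 = 0.329825.
That corresponds to a decrease of 67.02%.

-67.02%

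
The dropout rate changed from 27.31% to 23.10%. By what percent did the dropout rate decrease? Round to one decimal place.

The change is 23.10 − 27.31 = -4.21 percentage points.
Relative to the original 27.31%, that is -4.21 ÷ 27.31 ≈ -15.4%.
So the dropout rate fell by 15.4%.

15.4%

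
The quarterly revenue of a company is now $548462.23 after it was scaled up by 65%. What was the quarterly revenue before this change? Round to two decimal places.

The overall multiplier applied was 1.65.
So the original quarterly revenue was $548462.23 ÷ 1.65 ≈ $332401.35.

$332401.35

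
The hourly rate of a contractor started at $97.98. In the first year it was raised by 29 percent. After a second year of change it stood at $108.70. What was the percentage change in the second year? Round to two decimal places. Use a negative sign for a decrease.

After the first year: $97.98 × 1.29 = $126.3942.
Second-year multiplier: $108.70 ÷ $126.3942 ≈ 0.860008.
That is a change of -14.00%.

-14.00%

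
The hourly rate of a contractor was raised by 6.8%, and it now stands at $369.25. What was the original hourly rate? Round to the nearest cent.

$345.74

The overall multiplier applied was 1.068.
So the original hourly rate was $369.25 ÷ 1.068 ≈ $345.74.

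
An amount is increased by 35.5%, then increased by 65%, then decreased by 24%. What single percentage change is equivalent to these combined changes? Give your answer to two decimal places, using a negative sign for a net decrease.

69.92%

The combined multiplier is 1.355 × 1.65 × 0.76 = 1.69917.
That corresponds to an increase of 69.92%.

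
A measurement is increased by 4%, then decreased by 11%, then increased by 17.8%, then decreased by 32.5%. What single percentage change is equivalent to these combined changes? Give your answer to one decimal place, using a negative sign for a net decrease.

The combined multiplier is 1.04 × 0.89 × 1.178 × 0.675 = 0.73599084.
That corresponds to a decrease of 26.4%.

-26.4%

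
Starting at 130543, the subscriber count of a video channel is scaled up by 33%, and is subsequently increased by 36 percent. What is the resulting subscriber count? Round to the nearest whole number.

Each change multiplies by a factor: 1.33 × 1.36 = 1.8088.
130543 × 1.8088 = 236126.1784 ≈ 236126.

236126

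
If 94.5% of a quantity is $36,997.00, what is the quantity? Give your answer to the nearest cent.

$39,150.26

$36,997.00 ÷ 0.945 ≈ $39,150.26.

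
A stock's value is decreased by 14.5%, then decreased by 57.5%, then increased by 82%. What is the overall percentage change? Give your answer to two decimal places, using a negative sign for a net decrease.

-33.87%

The combined multiplier is 0.855 × 0.425 × 1.82 = 0.6613425.
That corresponds to a decrease of 33.87%.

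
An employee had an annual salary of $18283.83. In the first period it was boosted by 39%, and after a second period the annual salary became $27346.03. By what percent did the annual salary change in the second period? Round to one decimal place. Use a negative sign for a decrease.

7.6%

After the first period: $18283.83 × 1.39 = $25414.5237.
Second-period multiplier: $27346.03 ÷ $25414.5237 ≈ 1.076.
That is a change of 7.6%.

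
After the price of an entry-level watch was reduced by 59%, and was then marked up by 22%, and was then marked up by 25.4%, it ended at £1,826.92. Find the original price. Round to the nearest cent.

Undoing the 25.4% increase: £1,826.92 ÷ 1.254 ≈ £1456.874003.
Undoing the 22% increase: £1456.874003 ÷ 1.22 ≈ £1194.159019.
Undoing the 59% decrease: £1194.159019 ÷ 0.41 ≈ £2,912.58.

£2,912.58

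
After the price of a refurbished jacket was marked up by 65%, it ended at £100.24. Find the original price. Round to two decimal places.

£60.75

The overall multiplier applied was 1.65.
So the original price was £100.24 ÷ 1.65 ≈ £60.75.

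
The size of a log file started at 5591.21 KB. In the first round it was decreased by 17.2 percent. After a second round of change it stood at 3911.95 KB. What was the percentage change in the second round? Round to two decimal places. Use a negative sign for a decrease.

After the first round: 5591.21 × 0.828 = 4629.52188.
Second-round multiplier: 3911.95 ÷ 4629.52188 ≈ 0.845001.
That is a change of -15.50%.

-15.50%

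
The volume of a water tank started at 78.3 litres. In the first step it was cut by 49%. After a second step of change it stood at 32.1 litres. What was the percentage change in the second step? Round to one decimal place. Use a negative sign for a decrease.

After the first step: 78.3 × 0.51 = 39.933.
Second-step multiplier: 32.1 ÷ 39.933 ≈ 0.80385.
That is a change of -19.6%.

-19.6%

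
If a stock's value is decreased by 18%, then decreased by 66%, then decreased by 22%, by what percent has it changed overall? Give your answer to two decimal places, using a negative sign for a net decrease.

-78.25%

The combined multiplier is 0.82 × 0.34 × 0.78 = 0.217464.
That corresponds to a decrease of 78.25%.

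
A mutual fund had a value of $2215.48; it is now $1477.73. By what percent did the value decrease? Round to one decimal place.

Change: $1477.73 − $2215.48 = -$737.75.
Relative to the original: -$737.75 ÷ $2215.48 ≈ -33.3%.
So the value decreased by 33.3%.

33.3%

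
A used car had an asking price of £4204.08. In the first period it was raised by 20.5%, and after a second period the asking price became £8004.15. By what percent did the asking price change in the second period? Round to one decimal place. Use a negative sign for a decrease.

58.0%

After the first period: £4204.08 × 1.205 = £5065.9164.
Second-period multiplier: £8004.15 ÷ £5065.9164 ≈ 1.58.
That is a change of 58.0%.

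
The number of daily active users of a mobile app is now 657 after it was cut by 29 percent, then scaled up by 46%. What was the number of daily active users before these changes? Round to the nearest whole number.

634

Undoing the 46% increase: 657 ÷ 1.46 = 450.
Undoing the 29% decrease: 450 ÷ 0.71 ≈ 634.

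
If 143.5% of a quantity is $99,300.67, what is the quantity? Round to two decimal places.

$99,300.67 ÷ 1.435 ≈ $69,199.07.

$69,199.07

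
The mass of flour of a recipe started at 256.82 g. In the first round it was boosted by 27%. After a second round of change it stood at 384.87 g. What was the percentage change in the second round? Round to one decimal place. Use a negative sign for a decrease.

After the first round: 256.82 × 1.27 = 326.1614.
Second-round multiplier: 384.87 ÷ 326.1614 ≈ 1.18.
That is a change of 18.0%.

18.0%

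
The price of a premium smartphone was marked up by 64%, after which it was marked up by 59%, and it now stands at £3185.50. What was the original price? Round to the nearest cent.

The overall multiplier applied was 1.64 × 1.59 = 2.6076.
So the original price was £3185.50 ÷ 2.6076 ≈ £1221.62.

£1221.62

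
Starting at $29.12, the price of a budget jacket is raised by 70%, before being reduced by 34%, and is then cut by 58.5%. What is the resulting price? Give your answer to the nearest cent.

$13.56

Each change multiplies by a factor: 1.7 × 0.66 × 0.415 = 0.46563.
$29.12 × 0.46563 = $13.5591456 ≈ $13.56.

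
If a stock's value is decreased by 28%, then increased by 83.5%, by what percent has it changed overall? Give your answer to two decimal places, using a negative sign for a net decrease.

The combined multiplier is 0.72 × 1.835 = 1.3212.
That corresponds to an increase of 32.12%.

32.12%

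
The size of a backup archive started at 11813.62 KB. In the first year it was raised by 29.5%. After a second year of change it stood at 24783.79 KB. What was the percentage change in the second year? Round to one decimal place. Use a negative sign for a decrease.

After the first year: 11813.62 × 1.295 = 15298.6379.
Second-year multiplier: 24783.79 ÷ 15298.6379 ≈ 1.62.
That is a change of 62.0%.

62.0%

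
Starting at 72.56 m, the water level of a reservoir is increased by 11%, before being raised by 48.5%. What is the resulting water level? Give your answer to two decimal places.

Each change multiplies by a factor: 1.11 × 1.485 = 1.64835.
72.56 × 1.64835 = 119.604276 ≈ 119.60.

119.60 m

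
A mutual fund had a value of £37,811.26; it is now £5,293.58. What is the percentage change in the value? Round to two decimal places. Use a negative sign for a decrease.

Change: £5,293.58 − £37,811.26 = -£32,517.68.
Relative to the original: -£32,517.68 ÷ £37,811.26 ≈ -86.00%.

-86.00%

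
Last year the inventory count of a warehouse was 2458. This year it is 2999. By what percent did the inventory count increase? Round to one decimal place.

Change: 2999 − 2458 = 541.
Relative to the original: 541 ÷ 2458 ≈ 22.0%.
So the inventory count increased by 22.0%.

22.0%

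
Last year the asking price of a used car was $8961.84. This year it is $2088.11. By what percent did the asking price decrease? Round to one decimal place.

Change: $2088.11 − $8961.84 = -$6873.73.
Relative to the original: -$6873.73 ÷ $8961.84 ≈ -76.7%.
So the asking price decreased by 76.7%.

76.7%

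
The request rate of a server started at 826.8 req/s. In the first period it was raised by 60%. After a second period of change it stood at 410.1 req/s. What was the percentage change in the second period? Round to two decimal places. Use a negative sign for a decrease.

After the first period: 826.8 × 1.6 = 1322.88.
Second-period multiplier: 410.1 ÷ 1322.88 ≈ 0.310005.
That is a change of -69.00%.

-69.00%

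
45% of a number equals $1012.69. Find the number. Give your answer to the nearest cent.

$2250.42

$1012.69 ÷ 0.45 ≈ $2250.42.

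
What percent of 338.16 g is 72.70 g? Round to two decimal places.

72.70 g ÷ 338.16 g ≈ 21.50%.

21.50%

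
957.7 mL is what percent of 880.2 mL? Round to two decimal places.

957.7 mL ÷ 880.2 mL ≈ 108.80%.

108.80%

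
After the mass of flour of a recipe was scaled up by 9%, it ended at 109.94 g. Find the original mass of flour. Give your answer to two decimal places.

The overall multiplier applied was 1.09.
So the original mass of flour was 109.94 ÷ 1.09 ≈ 100.86 g.

100.86 g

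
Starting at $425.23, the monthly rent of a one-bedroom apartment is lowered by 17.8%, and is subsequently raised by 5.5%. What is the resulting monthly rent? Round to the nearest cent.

17.8% decrease: $425.23 × 0.822 = $349.53906.
Apply the 5.5% increase: $349.53906 × 1.055 = $368.7637083 ≈ $368.76.

$368.76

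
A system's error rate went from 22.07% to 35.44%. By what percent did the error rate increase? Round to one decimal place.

The change is 35.44 − 22.07 = 13.37 percentage points.
Relative to the original 22.07%, that is 13.37 ÷ 22.07 ≈ 60.6%.
So the error rate rose by 60.6%.

60.6%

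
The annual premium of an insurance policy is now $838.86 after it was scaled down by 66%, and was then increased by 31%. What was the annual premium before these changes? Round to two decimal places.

$1,883.39

The overall multiplier applied was 0.34 × 1.31 = 0.4454.
So the original annual premium was $838.86 ÷ 0.4454 ≈ $1,883.39.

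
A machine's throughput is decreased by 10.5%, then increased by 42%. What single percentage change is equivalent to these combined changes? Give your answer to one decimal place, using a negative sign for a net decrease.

The combined multiplier is 0.895 × 1.42 = 1.2709.
That corresponds to an increase of 27.1%.

27.1%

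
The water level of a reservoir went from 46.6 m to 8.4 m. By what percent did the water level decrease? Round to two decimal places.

Change: 8.4 − 46.6 = -38.2.
Relative to the original: -38.2 ÷ 46.6 ≈ -81.97%.
So the water level decreased by 81.97%.

81.97%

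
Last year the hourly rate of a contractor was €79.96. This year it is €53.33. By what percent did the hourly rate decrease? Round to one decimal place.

Change: €53.33 − €79.96 = -€26.63.
Relative to the original: -€26.63 ÷ €79.96 ≈ -33.3%.
So the hourly rate decreased by 33.3%.

33.3%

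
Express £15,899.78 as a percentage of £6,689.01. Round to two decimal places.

£15,899.78 ÷ £6,689.01 ≈ 237.70%.

237.70%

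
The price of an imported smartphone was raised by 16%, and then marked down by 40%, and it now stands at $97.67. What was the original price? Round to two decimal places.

$140.33

The overall multiplier applied was 1.16 × 0.6 = 0.696.
So the original price was $97.67 ÷ 0.696 ≈ $140.33.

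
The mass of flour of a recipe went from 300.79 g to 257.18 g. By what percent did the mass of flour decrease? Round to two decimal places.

Change: 257.18 − 300.79 = -43.61.
Relative to the original: -43.61 ÷ 300.79 ≈ -14.50%.
So the mass of flour decreased by 14.50%.

14.50%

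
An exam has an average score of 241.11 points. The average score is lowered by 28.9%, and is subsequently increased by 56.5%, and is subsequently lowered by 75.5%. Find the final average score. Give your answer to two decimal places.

After the 28.9% decrease: 241.11 × 0.711 = 171.42921.
Apply the 56.5% increase: 171.42921 × 1.565 = 268.28671365.
75.5% decrease: 268.28671365 × 0.245 = 65.73024484425 ≈ 65.73.

65.73 points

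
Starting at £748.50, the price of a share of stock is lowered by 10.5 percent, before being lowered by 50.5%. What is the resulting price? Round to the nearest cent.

£331.60

10.5% decrease: £748.50 × 0.895 = £669.9075.
After the 50.5% decrease: £669.9075 × 0.495 = £331.6042125 ≈ £331.60.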